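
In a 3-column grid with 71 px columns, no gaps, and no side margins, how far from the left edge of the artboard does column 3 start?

Before column 3: 2 columns + 2 gaps.
Offset = 2·(71 + 0) = 2·71 = 142 px.

142 px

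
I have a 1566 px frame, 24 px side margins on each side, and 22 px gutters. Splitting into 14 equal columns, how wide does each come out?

88 px

Take off 48 px of margins, leaving 1518 px.
14c + 13·22 = 1518 → 14c = 1232 → c = 88 px.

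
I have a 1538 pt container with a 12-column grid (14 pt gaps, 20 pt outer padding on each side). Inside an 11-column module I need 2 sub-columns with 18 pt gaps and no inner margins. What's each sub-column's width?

677 pt

Take off 40 pt of margins, leaving 1498 pt.
Subtracting 11 gaps of 14 leaves 1344 for 12 columns, so c = 112 pt.
Span of 11: 11·112 + 10·14 = 1232 + 140 = 1372 pt.
Subtracting 1 gap of 18 leaves 1354 for 2 columns, so d = 677 pt.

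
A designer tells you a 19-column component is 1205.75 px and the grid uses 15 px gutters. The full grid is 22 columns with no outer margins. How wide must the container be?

Subtracting 18 gutters of 15 leaves 935.75 for 19 columns, so c = 49.25 px.
Total width: 22·49.25 + 21·15 = 1398.5 px.

1398.5 px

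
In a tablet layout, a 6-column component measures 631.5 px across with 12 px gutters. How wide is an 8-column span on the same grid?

846 px

6 columns + 5 gutters: 6c + 5·12 = 631.5.
6c = 631.5 − 60 = 571.5, so c = 95.25 px.
Span of 8: 8·95.25 + 7·12 = 762 + 84 = 846 px.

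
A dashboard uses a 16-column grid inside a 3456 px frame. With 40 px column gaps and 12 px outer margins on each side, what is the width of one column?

177 px

Inside the margins: 3456 − 24 = 3432 px.
16 columns + 15 column gaps: 16c + 15·40 = 3432.
16c = 3432 − 600 = 2832, so c = 177 px.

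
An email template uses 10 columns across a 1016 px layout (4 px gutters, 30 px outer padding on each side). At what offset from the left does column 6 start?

510 px

Content = 1016 − 2·30 = 956 px.
10c + 9·4 = 956 → 10c = 920 → c = 92 px.
Each column+gutter stride is 96 px; 5 of them past the 30 px margin is 30 + 480 = 510 px.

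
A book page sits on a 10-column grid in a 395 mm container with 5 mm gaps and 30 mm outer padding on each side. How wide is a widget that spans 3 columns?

Content width = 395 − 2·30 = 335 mm.
Subtracting 9 gaps of 5 leaves 290 for 10 columns, so c = 29 mm.
3 columns plus 2 gaps: 87 + 10 = 97 mm.

97 mm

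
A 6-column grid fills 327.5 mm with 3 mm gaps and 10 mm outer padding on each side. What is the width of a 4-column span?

Inside the margins: 327.5 − 20 = 307.5 mm.
Subtracting 5 gaps of 3 leaves 292.5 for 6 columns, so c = 48.75 mm.
4-column span = 4·48.75 + 3·3 = 204 mm.

204 mm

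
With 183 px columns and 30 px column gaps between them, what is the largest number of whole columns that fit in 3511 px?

16 columns

16 columns: 16·183 + 15·30 = 3378 px ≤ 3511.
17 columns: 3591 px > 3511. So 16.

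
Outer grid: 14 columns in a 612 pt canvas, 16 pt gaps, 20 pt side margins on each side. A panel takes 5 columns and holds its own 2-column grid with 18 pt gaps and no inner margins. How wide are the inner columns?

Outer content = 612 − 2·20 = 572 pt.
14c + 13·16 = 572 → 14c = 364 → c = 26 pt.
Span of 5: 5·26 + 4·16 = 130 + 64 = 194 pt.
Subtracting 1 gap of 18 leaves 176 for 2 columns, so d = 88 pt.

88 pt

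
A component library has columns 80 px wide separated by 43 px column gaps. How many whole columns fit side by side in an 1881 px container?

Each extra column adds 80 + 43 = 123 px.
(1881 + 43) / 123 = 15.64, so 15 columns fit.

15 columns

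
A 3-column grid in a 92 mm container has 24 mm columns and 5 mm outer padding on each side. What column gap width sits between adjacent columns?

5 mm

Inside the margins: 92 − 10 = 82 mm.
3 columns take 3·24 = 72 mm; remaining 10 splits into 2 column gaps.
g = 10 / 2 = 5 mm.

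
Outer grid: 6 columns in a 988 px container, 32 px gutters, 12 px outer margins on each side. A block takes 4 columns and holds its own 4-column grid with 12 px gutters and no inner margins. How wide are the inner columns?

149 px

Take off 24 px of margins, leaving 964 px.
964 − 5·32 = 804; ÷6 gives c = 134 px.
Span of 4: 4·134 + 3·32 = 536 + 96 = 632 px.
4 columns + 3 gutters: 4d + 3·12 = 632.
4d = 632 − 36 = 596, so d = 149 px.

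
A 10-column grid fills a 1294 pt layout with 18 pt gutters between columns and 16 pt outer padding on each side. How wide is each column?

Take off 32 pt of margins, leaving 1262 pt.
10 columns + 9 gutters: 10c + 9·18 = 1262.
10c = 1262 − 162 = 1100, so c = 110 pt.

110 pt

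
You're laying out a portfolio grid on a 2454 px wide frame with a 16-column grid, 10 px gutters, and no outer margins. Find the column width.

144 px

2454 − 15·10 = 2304; ÷16 gives c = 144 px.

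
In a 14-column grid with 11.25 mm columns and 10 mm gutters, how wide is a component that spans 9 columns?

9-column span = 9·11.25 + 8·10 = 181.25 mm.

181.25 mm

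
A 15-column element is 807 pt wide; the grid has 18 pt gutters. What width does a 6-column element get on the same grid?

312 pt

807 − 14·18 = 555; ÷15 gives c = 37 pt.
6-column span = 6·37 + 5·18 = 312 pt.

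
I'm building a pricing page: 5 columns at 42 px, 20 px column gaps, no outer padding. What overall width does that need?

290 px

Summing: 210 + 80 = 290 px.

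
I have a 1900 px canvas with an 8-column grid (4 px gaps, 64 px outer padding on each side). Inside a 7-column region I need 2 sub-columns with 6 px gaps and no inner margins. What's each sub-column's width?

772 px

Inside the margins: 1900 − 128 = 1772 px.
8c + 7·4 = 1772 → 8c = 1744 → c = 218 px.
7 columns plus 6 gaps: 1526 + 24 = 1550 px.
2 columns + 1 gap: 2d + 1·6 = 1550.
2d = 1550 − 6 = 1544, so d = 772 px.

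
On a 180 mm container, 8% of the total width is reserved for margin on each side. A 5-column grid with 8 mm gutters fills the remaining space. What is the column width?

23.84 mm

Margins: 8% × 180 = 14.4 mm each, so content = 180 − 28.8 = 151.2 mm.
Subtracting 4 gutters of 8 leaves 119.2 for 5 columns, so c = 23.84 mm.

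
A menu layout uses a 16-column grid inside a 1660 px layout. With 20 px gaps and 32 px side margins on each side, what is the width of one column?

81 px

Take off 64 px of margins, leaving 1596 px.
Subtracting 15 gaps of 20 leaves 1296 for 16 columns, so c = 81 px.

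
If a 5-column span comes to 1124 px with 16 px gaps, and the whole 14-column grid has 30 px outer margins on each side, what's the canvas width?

3236 px

Subtracting 4 gaps of 16 leaves 1060 for 5 columns, so c = 212 px.
Adding margins, columns and gutters: 60 + 2968 + 208 = 3236 px.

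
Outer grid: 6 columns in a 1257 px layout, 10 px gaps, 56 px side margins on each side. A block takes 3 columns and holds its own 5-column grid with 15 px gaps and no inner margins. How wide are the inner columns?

101.5 px

Outer content = 1257 − 2·56 = 1145 px.
6c + 5·10 = 1145 → 6c = 1095 → c = 182.5 px.
3 columns plus 2 gaps: 547.5 + 20 = 567.5 px.
5 columns + 4 gaps: 5d + 4·15 = 567.5.
5d = 567.5 − 60 = 507.5, so d = 101.5 px.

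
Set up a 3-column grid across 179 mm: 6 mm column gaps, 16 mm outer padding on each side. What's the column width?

Subtract both margins: 179 − 2·16 = 147 mm.
3c + 2·6 = 147 → 3c = 135 → c = 45 mm.

45 mm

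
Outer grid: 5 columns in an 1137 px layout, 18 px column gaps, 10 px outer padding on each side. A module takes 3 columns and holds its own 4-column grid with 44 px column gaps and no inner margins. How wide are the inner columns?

Outer content = 1137 − 2·10 = 1117 px.
1117 − 4·18 = 1045; ÷5 gives c = 209 px.
3-column span = 3·209 + 2·18 = 663 px.
4d + 3·44 = 663 → 4d = 531 → d = 132.75 px.

132.75 px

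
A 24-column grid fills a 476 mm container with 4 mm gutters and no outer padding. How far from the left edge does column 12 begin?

220 mm

24c + 23·4 = 476 → 24c = 384 → c = 16 mm.
Each column+gutter stride is 20 mm; with no margin, 11 of them is 220 mm.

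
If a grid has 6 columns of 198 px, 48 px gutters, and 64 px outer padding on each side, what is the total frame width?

1556 px

Total width: 2·64 + 6·198 + 5·48 = 1556 px.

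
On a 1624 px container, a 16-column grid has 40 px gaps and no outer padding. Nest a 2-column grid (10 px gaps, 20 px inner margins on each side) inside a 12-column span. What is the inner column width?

579 px

Subtracting 15 gaps of 40 leaves 1024 for 16 columns, so c = 64 px.
12-column span = 12·64 + 11·40 = 1208 px.
Inner content = 1208 − 2·20 = 1168 px.
1168 − 1·10 = 1158; ÷2 gives d = 579 px.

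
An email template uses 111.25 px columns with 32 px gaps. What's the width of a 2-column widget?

254.5 px

2-column span = 2·111.25 + 1·32 = 254.5 px.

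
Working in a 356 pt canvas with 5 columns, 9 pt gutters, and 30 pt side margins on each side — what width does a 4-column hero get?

235 pt

Take off 60 pt of margins, leaving 296 pt.
296 − 4·9 = 260; ÷5 gives c = 52 pt.
Span of 4: 4·52 + 3·9 = 208 + 27 = 235 pt.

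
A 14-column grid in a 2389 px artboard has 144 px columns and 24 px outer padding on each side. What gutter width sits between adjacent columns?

Content width = 2389 − 2·24 = 2341 px.
Columns use 2016 px, leaving 325 px across 13 gutters = 25 px each.

25 px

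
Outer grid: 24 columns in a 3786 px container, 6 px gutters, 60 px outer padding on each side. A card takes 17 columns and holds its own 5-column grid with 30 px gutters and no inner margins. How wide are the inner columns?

Subtract both margins: 3786 − 2·60 = 3666 px.
Subtracting 23 gutters of 6 leaves 3528 for 24 columns, so c = 147 px.
17 columns plus 16 gutters: 2499 + 96 = 2595 px.
5 columns + 4 gutters: 5d + 4·30 = 2595.
5d = 2595 − 120 = 2475, so d = 495 px.

495 px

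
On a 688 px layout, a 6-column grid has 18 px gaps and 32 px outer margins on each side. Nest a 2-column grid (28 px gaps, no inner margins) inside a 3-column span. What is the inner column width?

137.5 px

Inside the margins: 688 − 64 = 624 px.
6c + 5·18 = 624 → 6c = 534 → c = 89 px.
3 columns plus 2 gaps: 267 + 36 = 303 px.
2 columns + 1 gap: 2d + 1·28 = 303.
2d = 303 − 28 = 275, so d = 137.5 px.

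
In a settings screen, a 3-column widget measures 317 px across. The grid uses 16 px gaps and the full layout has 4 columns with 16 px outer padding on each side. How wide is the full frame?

Subtracting 2 gaps of 16 leaves 285 for 3 columns, so c = 95 px.
Total width: 2·16 + 4·95 + 3·16 = 460 px.

460 px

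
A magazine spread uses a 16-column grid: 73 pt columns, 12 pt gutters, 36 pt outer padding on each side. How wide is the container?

1420 pt

Adding margins, columns and gutters: 72 + 1168 + 180 = 1420 pt.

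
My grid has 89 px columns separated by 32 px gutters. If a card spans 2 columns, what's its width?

210 px

2 columns plus 1 gutter: 178 + 32 = 210 px.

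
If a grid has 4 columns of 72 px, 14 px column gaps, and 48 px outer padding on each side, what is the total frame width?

426 px

Frame = 2·48 + 4·72 + 3·14 = 96 + 288 + 42 = 426 px.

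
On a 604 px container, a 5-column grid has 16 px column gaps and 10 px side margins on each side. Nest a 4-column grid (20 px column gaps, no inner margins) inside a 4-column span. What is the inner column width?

Outer content = 604 − 2·10 = 584 px.
Subtracting 4 column gaps of 16 leaves 520 for 5 columns, so c = 104 px.
4-column span = 4·104 + 3·16 = 464 px.
Subtracting 3 column gaps of 20 leaves 404 for 4 columns, so d = 101 px.

101 px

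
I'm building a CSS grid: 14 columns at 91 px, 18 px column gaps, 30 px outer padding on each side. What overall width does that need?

Total width: 2·30 + 14·91 + 13·18 = 1568 px.

1568 px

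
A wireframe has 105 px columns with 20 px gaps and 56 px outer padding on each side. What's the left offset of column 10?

1181 px

Before column 10: the margin + 9 columns + 9 gaps.
Offset = 56 + 9·(105 + 20) = 56 + 1125 = 1181 px.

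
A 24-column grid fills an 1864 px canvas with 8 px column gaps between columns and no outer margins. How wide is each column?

70 px

24 columns + 23 column gaps: 24c + 23·8 = 1864.
24c = 1864 − 184 = 1680, so c = 70 px.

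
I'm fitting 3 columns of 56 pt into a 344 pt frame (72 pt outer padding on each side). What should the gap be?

16 pt

Inside the margins: 344 − 144 = 200 pt.
3 columns take 3·56 = 168 pt; remaining 32 splits into 2 gaps.
g = 32 / 2 = 16 pt.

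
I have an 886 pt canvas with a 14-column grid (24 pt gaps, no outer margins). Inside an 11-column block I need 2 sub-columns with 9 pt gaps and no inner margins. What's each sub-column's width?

341 pt

Subtracting 13 gaps of 24 leaves 574 for 14 columns, so c = 41 pt.
Span of 11: 11·41 + 10·24 = 451 + 240 = 691 pt.
691 − 1·9 = 682; ÷2 gives d = 341 pt.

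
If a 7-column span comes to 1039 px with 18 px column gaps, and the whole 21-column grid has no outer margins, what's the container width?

Subtracting 6 column gaps of 18 leaves 931 for 7 columns, so c = 133 px.
Summing: 2793 + 360 = 3153 px.

3153 px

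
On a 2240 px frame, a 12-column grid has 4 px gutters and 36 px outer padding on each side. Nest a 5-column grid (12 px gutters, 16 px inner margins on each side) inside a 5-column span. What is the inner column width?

Subtract both margins: 2240 − 2·36 = 2168 px.
12c + 11·4 = 2168 → 12c = 2124 → c = 177 px.
5 columns plus 4 gutters: 885 + 16 = 901 px.
Inner content = 901 − 2·16 = 869 px.
869 − 4·12 = 821; ÷5 gives d = 164.2 px.

164.2 px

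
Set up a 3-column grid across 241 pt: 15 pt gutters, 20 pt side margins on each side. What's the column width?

Inside the margins: 241 − 40 = 201 pt.
3 columns + 2 gutters: 3c + 2·15 = 201.
3c = 201 − 30 = 171, so c = 57 pt.

57 pt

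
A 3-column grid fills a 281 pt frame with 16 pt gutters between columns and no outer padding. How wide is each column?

83 pt

3c + 2·16 = 281 → 3c = 249 → c = 83 pt.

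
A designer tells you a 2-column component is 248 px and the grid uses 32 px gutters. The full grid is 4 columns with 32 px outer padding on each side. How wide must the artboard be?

248 − 1·32 = 216; ÷2 gives c = 108 px.
Adding margins, columns and gutters: 64 + 432 + 96 = 592 px.

592 px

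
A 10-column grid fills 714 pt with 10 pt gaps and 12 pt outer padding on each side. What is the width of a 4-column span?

270 pt

Subtract both margins: 714 − 2·12 = 690 pt.
10 columns + 9 gaps: 10c + 9·10 = 690.
10c = 690 − 90 = 600, so c = 60 pt.
4 columns plus 3 gaps: 240 + 30 = 270 pt.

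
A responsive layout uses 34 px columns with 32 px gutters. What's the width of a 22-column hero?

22-column span = 22·34 + 21·32 = 1420 px.

1420 px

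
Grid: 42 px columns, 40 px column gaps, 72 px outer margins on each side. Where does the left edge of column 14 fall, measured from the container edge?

Column 14 starts at margin + 13·(column + gutter) = 72 + 13·82 = 1138 px.

1138 px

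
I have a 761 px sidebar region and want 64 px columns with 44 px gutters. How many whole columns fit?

Each extra column adds 64 + 44 = 108 px.
(761 + 44) / 108 = 7.45, so 7 columns fit.

7 columns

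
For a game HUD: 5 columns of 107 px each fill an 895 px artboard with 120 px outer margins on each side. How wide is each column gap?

30 px

Take off 240 px of margins, leaving 655 px.
Columns use 535 px, leaving 120 px across 4 column gaps = 30 px each.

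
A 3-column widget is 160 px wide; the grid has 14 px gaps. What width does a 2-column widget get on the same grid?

3c + 2·14 = 160 → 3c = 132 → c = 44 px.
2 columns plus 1 gap: 88 + 14 = 102 px.

102 px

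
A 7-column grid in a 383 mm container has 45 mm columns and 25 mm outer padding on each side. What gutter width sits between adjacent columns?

Inside the margins: 383 − 50 = 333 mm.
Columns use 315 mm, leaving 18 mm across 6 gutters = 3 mm each.

3 mm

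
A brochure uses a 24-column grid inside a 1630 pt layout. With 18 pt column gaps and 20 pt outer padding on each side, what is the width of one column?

49 pt

Inside the margins: 1630 − 40 = 1590 pt.
24 columns + 23 column gaps: 24c + 23·18 = 1590.
24c = 1590 − 414 = 1176, so c = 49 pt.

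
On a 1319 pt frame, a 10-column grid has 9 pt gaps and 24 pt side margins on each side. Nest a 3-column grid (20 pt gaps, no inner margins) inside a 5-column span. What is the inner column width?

Inside the margins: 1319 − 48 = 1271 pt.
1271 − 9·9 = 1190; ÷10 gives c = 119 pt.
Span of 5: 5·119 + 4·9 = 595 + 36 = 631 pt.
3 columns + 2 gaps: 3d + 2·20 = 631.
3d = 631 − 40 = 591, so d = 197 pt.

197 pt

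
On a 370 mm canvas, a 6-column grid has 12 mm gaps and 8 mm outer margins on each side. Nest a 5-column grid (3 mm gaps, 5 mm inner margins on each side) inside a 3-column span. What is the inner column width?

29.8 mm

Subtract both margins: 370 − 2·8 = 354 mm.
Subtracting 5 gaps of 12 leaves 294 for 6 columns, so c = 49 mm.
Span of 3: 3·49 + 2·12 = 147 + 24 = 171 mm.
Inner content = 171 − 2·5 = 161 mm.
Subtracting 4 gaps of 3 leaves 149 for 5 columns, so d = 29.8 mm.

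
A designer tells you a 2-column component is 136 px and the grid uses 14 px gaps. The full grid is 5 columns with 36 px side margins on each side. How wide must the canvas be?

433 px

2 columns + 1 gap: 2c + 1·14 = 136.
2c = 136 − 14 = 122, so c = 61 px.
Total width: 2·36 + 5·61 + 4·14 = 433 px.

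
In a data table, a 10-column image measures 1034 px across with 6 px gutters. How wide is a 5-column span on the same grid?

10c + 9·6 = 1034 → 10c = 980 → c = 98 px.
5 columns plus 4 gutters: 490 + 24 = 514 px.

514 px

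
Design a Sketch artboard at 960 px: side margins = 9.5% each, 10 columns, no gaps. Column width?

77.76 px

Each margin = 9.5% of 960 = 91.2 px; content = 960 − 2·91.2 = 777.6 px.
With no gaps, each column is 777.6/10 = 77.76 px.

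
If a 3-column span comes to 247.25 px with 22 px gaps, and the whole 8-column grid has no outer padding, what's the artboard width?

Subtracting 2 gaps of 22 leaves 203.25 for 3 columns, so c = 67.75 px.
Total width: 8·67.75 + 7·22 = 696 px.

696 px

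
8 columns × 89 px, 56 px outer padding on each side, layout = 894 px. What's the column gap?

10 px

Take off 112 px of margins, leaving 782 px.
8 columns take 8·89 = 712 px; remaining 70 splits into 7 column gaps.
g = 70 / 7 = 10 px.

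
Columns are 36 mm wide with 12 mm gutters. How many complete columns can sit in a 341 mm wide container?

k columns need k·36 + (k−1)·12 = k·48 − 12.
k·48 − 12 ≤ 341 → k ≤ 353 / 48 ≈ 7.35, so k = 7.

7 columns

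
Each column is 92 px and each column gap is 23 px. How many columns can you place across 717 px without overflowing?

k columns need k·92 + (k−1)·23 = k·115 − 23.
k·115 − 23 ≤ 717 → k ≤ 740 / 115 ≈ 6.43, so k = 6.

6 columns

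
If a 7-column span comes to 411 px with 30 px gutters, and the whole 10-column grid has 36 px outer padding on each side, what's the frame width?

411 − 6·30 = 231; ÷7 gives c = 33 px.
Total width: 2·36 + 10·33 + 9·30 = 672 px.

672 px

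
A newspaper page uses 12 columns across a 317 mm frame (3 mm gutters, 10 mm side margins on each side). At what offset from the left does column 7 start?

Take off 20 mm of margins, leaving 297 mm.
Subtracting 11 gutters of 3 leaves 264 for 12 columns, so c = 22 mm.
Column 7 starts at margin + 6·(column + gutter) = 10 + 6·25 = 160 mm.

160 mm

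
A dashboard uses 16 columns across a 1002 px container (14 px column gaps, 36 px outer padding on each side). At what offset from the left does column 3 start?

154 px

Take off 72 px of margins, leaving 930 px.
16 columns + 15 column gaps: 16c + 15·14 = 930.
16c = 930 − 210 = 720, so c = 45 px.
Column 3 starts at margin + 2·(column + gutter) = 36 + 2·59 = 154 px.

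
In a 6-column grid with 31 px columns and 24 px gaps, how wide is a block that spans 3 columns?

141 px

3 columns plus 2 gaps: 93 + 48 = 141 px.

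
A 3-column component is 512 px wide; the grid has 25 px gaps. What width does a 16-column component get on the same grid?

512 − 2·25 = 462; ÷3 gives c = 154 px.
Span of 16: 16·154 + 15·25 = 2464 + 375 = 2839 px.

2839 px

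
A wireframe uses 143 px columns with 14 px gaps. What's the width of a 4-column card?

Span of 4: 4·143 + 3·14 = 572 + 42 = 614 px.

614 px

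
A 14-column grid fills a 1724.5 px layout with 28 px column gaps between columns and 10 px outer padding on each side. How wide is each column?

Inside the margins: 1724.5 − 20 = 1704.5 px.
14c + 13·28 = 1704.5 → 14c = 1340.5 → c = 95.75 px.

95.75 px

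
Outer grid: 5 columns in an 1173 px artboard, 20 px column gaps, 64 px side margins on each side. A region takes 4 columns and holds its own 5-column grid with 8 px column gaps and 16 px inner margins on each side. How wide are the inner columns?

153.6 px

Subtract both margins: 1173 − 2·64 = 1045 px.
5 columns + 4 column gaps: 5c + 4·20 = 1045.
5c = 1045 − 80 = 965, so c = 193 px.
Span of 4: 4·193 + 3·20 = 772 + 60 = 832 px.
Inner content = 832 − 2·16 = 800 px.
Subtracting 4 column gaps of 8 leaves 768 for 5 columns, so d = 153.6 px.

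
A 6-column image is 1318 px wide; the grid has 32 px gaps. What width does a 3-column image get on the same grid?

643 px

6c + 5·32 = 1318 → 6c = 1158 → c = 193 px.
3-column span = 3·193 + 2·32 = 643 px.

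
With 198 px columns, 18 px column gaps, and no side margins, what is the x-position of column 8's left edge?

1512 px

Before column 8: 7 columns + 7 column gaps.
Offset = 7·(198 + 18) = 7·216 = 1512 px.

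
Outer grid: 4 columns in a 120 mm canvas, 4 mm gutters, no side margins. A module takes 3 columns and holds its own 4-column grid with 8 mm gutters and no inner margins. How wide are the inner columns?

16.25 mm

Subtracting 3 gutters of 4 leaves 108 for 4 columns, so c = 27 mm.
3-column span = 3·27 + 2·4 = 89 mm.
4 columns + 3 gutters: 4d + 3·8 = 89.
4d = 89 − 24 = 65, so d = 16.25 mm.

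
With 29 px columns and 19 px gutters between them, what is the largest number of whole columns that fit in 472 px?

10 columns: 10·29 + 9·19 = 461 px ≤ 472.
11 columns: 509 px > 472. So 10.

10 columns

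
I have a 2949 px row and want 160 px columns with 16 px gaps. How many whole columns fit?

k columns need k·160 + (k−1)·16 = k·176 − 16.
k·176 − 16 ≤ 2949 → k ≤ 2965 / 176 ≈ 16.85, so k = 16.

16 columns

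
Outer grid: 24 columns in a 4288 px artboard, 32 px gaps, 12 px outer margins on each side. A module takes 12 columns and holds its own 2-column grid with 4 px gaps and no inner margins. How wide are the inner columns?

1056 px

Take off 24 px of margins, leaving 4264 px.
4264 − 23·32 = 3528; ÷24 gives c = 147 px.
Span of 12: 12·147 + 11·32 = 1764 + 352 = 2116 px.
2d + 1·4 = 2116 → 2d = 2112 → d = 1056 px.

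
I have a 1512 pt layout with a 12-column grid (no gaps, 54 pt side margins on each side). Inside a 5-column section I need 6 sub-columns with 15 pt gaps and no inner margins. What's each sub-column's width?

Inside the margins: 1512 − 108 = 1404 pt.
With no gaps, each column is 1404/12 = 117 pt.
With no gaps, 5 columns span 5·117 = 585 pt.
585 − 5·15 = 510; ÷6 gives d = 85 pt.

85 pt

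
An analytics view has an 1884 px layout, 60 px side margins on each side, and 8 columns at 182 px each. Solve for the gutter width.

Inside the margins: 1884 − 120 = 1764 px.
8·182 + 7g = 1764 → 7g = 308 → g = 44 px.

44 px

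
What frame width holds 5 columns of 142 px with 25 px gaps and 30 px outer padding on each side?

Frame = 2·30 + 5·142 + 4·25 = 60 + 710 + 100 = 870 px.

870 px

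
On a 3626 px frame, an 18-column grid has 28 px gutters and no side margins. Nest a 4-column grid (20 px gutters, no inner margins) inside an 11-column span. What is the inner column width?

3626 − 17·28 = 3150; ÷18 gives c = 175 px.
11-column span = 11·175 + 10·28 = 2205 px.
Subtracting 3 gutters of 20 leaves 2145 for 4 columns, so d = 536.25 px.

536.25 px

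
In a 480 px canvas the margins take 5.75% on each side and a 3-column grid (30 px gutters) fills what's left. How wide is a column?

Margins: 5.75% × 480 = 27.6 px each, so content = 480 − 55.2 = 424.8 px.
3c + 2·30 = 424.8 → 3c = 364.8 → c = 121.6 px.

121.6 px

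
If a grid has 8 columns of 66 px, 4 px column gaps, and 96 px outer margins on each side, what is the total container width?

Adding margins, columns and gutters: 192 + 528 + 28 = 748 px.

748 px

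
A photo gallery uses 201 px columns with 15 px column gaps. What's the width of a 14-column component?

Span of 14: 14·201 + 13·15 = 2814 + 195 = 3009 px.

3009 px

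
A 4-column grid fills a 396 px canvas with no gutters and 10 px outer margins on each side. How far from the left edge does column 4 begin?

Take off 20 px of margins, leaving 376 px.
With no gutters, each column is 376/4 = 94 px.
Before column 4: the margin + 3 columns + 3 gutters.
Offset = 10 + 3·(94 + 0) = 10 + 282 = 292 px.

292 px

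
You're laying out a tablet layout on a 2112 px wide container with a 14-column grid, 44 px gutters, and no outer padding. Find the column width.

Subtracting 13 gutters of 44 leaves 1540 for 14 columns, so c = 110 px.

110 px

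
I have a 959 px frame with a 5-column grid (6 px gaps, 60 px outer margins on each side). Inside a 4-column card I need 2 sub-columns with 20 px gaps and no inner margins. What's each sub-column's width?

Inside the margins: 959 − 120 = 839 px.
5c + 4·6 = 839 → 5c = 815 → c = 163 px.
4-column span = 4·163 + 3·6 = 670 px.
2d + 1·20 = 670 → 2d = 650 → d = 325 px.

325 px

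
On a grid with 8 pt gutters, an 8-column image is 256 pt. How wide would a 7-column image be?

Subtracting 7 gutters of 8 leaves 200 for 8 columns, so c = 25 pt.
7-column span = 7·25 + 6·8 = 223 pt.

223 pt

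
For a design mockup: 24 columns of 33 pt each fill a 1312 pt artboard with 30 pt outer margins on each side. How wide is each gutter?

20 pt

Take off 60 pt of margins, leaving 1252 pt.
24·33 + 23g = 1252 → 23g = 460 → g = 20 pt.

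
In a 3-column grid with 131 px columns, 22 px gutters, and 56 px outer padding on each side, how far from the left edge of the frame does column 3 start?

362 px

Before column 3: the margin + 2 columns + 2 gutters.
Offset = 56 + 2·(131 + 22) = 56 + 306 = 362 px.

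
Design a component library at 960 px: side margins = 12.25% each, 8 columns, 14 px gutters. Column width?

78.35 px

Margins: 12.25% × 960 = 117.6 px each, so content = 960 − 235.2 = 724.8 px.
8c + 7·14 = 724.8 → 8c = 626.8 → c = 78.35 px.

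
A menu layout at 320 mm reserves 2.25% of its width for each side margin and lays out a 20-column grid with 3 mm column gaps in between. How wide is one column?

Margins: 2.25% × 320 = 7.2 mm each, so content = 320 − 14.4 = 305.6 mm.
Subtracting 19 column gaps of 3 leaves 248.6 for 20 columns, so c = 12.43 mm.

12.43 mm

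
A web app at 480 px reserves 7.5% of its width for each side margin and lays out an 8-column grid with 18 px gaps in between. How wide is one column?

Margins: 7.5% × 480 = 36 px each, so content = 480 − 72 = 408 px.
Subtracting 7 gaps of 18 leaves 282 for 8 columns, so c = 35.25 px.

35.25 px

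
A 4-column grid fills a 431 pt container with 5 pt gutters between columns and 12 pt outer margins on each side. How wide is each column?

98 pt

Subtract both margins: 431 − 2·12 = 407 pt.
Subtracting 3 gutters of 5 leaves 392 for 4 columns, so c = 98 pt.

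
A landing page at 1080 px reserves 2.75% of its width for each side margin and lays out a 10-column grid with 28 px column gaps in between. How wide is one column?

1080 × (1 − 2·2.75%) = 1080 × 94.5% = 1020.6 px for the columns.
1020.6 − 9·28 = 768.6; ÷10 gives c = 76.86 px.

76.86 px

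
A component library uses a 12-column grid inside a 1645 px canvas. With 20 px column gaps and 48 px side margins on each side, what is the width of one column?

110.75 px

Take off 96 px of margins, leaving 1549 px.
Subtracting 11 column gaps of 20 leaves 1329 for 12 columns, so c = 110.75 px.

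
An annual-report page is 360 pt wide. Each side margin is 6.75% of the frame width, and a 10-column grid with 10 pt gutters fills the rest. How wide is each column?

22.14 pt

Each margin = 6.75% of 360 = 24.3 pt; content = 360 − 2·24.3 = 311.4 pt.
311.4 − 9·10 = 221.4; ÷10 gives c = 22.14 pt.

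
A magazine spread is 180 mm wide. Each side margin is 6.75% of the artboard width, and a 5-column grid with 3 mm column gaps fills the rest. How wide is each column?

Margins: 6.75% × 180 = 12.15 mm each, so content = 180 − 24.3 = 155.7 mm.
Subtracting 4 column gaps of 3 leaves 143.7 for 5 columns, so c = 28.74 mm.

28.74 mm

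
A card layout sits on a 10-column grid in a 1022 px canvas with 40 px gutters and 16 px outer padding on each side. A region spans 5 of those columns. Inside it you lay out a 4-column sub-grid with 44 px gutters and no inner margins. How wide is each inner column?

85.75 px

Subtract both margins: 1022 − 2·16 = 990 px.
990 − 9·40 = 630; ÷10 gives c = 63 px.
Span of 5: 5·63 + 4·40 = 315 + 160 = 475 px.
475 − 3·44 = 343; ÷4 gives d = 85.75 px.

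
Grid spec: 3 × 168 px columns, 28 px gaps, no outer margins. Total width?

Layout = 3·168 + 2·28 = 504 + 56 = 560 px.

560 px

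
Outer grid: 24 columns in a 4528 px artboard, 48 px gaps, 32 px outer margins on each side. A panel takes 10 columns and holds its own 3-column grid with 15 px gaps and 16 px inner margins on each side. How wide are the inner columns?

590 px

Take off 64 px of margins, leaving 4464 px.
24c + 23·48 = 4464 → 24c = 3360 → c = 140 px.
10-column span = 10·140 + 9·48 = 1832 px.
Inner content = 1832 − 2·16 = 1800 px.
1800 − 2·15 = 1770; ÷3 gives d = 590 px.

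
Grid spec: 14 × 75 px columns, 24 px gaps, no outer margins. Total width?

Summing: 1050 + 312 = 1362 px.

1362 px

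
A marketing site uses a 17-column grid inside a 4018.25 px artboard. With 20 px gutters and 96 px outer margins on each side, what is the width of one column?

206.25 px

Take off 192 px of margins, leaving 3826.25 px.
17 columns + 16 gutters: 17c + 16·20 = 3826.25.
17c = 3826.25 − 320 = 3506.25, so c = 206.25 px.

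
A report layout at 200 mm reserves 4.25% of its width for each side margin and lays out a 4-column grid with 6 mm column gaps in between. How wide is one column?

Each margin = 4.25% of 200 = 8.5 mm; content = 200 − 2·8.5 = 183 mm.
Subtracting 3 column gaps of 6 leaves 165 for 4 columns, so c = 41.25 mm.

41.25 mm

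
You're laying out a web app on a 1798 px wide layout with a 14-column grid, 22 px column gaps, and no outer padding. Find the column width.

108 px

14 columns + 13 column gaps: 14c + 13·22 = 1798.
14c = 1798 − 286 = 1512, so c = 108 px.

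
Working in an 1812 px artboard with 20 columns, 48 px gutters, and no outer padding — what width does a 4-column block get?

324 px

1812 − 19·48 = 900; ÷20 gives c = 45 px.
4 columns plus 3 gutters: 180 + 144 = 324 px.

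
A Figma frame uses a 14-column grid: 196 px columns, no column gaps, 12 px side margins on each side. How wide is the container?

Summing: 24 + 2744 = 2768 px.

2768 px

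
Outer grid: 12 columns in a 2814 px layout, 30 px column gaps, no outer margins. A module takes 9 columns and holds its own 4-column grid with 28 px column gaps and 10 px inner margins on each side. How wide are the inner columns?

2814 − 11·30 = 2484; ÷12 gives c = 207 px.
9 columns plus 8 column gaps: 1863 + 240 = 2103 px.
Inner content = 2103 − 2·10 = 2083 px.
4d + 3·28 = 2083 → 4d = 1999 → d = 499.75 px.

499.75 px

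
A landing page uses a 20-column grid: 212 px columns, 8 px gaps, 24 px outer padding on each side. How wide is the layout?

4440 px

Adding margins, columns and gutters: 48 + 4240 + 152 = 4440 px.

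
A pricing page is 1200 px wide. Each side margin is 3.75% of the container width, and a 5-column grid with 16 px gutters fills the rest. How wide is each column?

Each margin = 3.75% of 1200 = 45 px; content = 1200 − 2·45 = 1110 px.
1110 − 4·16 = 1046; ÷5 gives c = 209.2 px.

209.2 px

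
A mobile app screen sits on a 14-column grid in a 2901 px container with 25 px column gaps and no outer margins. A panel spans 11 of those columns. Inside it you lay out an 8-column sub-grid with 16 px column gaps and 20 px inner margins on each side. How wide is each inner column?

14c + 13·25 = 2901 → 14c = 2576 → c = 184 px.
11-column span = 11·184 + 10·25 = 2274 px.
Inner content = 2274 − 2·20 = 2234 px.
2234 − 7·16 = 2122; ÷8 gives d = 265.25 px.

265.25 px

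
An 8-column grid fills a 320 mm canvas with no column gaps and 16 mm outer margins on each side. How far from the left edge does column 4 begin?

124 mm

Take off 32 mm of margins, leaving 288 mm.
288 / 8 = 36 mm per column.
Each column+gutter stride is 36 mm; 3 of them past the 16 mm margin is 16 + 108 = 124 mm.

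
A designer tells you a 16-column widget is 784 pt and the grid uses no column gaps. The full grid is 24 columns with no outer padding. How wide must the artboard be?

1176 pt

With no column gaps, each column is 784/16 = 49 pt.
Summing: 1176 = 1176 pt.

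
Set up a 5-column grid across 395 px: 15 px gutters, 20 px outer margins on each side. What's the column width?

Take off 40 px of margins, leaving 355 px.
5 columns + 4 gutters: 5c + 4·15 = 355.
5c = 355 − 60 = 295, so c = 59 px.

59 px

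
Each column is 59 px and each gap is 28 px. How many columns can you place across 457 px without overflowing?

5 columns

k columns need k·59 + (k−1)·28 = k·87 − 28.
k·87 − 28 ≤ 457 → k ≤ 485 / 87 ≈ 5.57, so k = 5.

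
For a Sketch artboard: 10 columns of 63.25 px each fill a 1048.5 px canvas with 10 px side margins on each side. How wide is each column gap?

Subtract both margins: 1048.5 − 2·10 = 1028.5 px.
10 columns take 10·63.25 = 632.5 px; remaining 396 splits into 9 column gaps.
g = 396 / 9 = 44 px.

44 px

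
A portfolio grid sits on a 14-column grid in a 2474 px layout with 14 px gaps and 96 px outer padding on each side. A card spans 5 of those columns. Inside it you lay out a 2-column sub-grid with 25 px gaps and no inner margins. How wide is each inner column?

Outer content = 2474 − 2·96 = 2282 px.
Subtracting 13 gaps of 14 leaves 2100 for 14 columns, so c = 150 px.
5-column span = 5·150 + 4·14 = 806 px.
Subtracting 1 gap of 25 leaves 781 for 2 columns, so d = 390.5 px.

390.5 px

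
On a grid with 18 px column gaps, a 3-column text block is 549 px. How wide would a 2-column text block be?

549 − 2·18 = 513; ÷3 gives c = 171 px.
Span of 2: 2·171 + 1·18 = 342 + 18 = 360 px.

360 px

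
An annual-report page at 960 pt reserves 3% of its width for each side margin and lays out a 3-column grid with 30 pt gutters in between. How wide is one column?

280.8 pt

Each margin = 3% of 960 = 28.8 pt; content = 960 − 2·28.8 = 902.4 pt.
3c + 2·30 = 902.4 → 3c = 842.4 → c = 280.8 pt.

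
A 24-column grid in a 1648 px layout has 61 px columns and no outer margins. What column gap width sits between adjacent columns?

8 px

24·61 + 23g = 1648 → 23g = 184 → g = 8 px.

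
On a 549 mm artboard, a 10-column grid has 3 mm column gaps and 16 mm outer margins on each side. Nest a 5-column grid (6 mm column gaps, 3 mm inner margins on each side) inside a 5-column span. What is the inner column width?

Outer content = 549 − 2·16 = 517 mm.
517 − 9·3 = 490; ÷10 gives c = 49 mm.
5 columns plus 4 column gaps: 245 + 12 = 257 mm.
Inner content = 257 − 2·3 = 251 mm.
5d + 4·6 = 251 → 5d = 227 → d = 45.4 mm.

45.4 mm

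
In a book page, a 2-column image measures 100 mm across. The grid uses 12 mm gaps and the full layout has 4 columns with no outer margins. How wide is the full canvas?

2c + 1·12 = 100 → 2c = 88 → c = 44 mm.
Summing: 176 + 36 = 212 mm.

212 mm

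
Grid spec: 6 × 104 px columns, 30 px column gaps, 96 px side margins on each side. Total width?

Canvas = 2·96 + 6·104 + 5·30 = 192 + 624 + 150 = 966 px.

966 px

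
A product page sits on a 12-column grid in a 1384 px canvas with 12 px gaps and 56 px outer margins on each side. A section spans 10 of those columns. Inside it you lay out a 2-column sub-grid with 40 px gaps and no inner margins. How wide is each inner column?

509 px

Outer content = 1384 − 2·56 = 1272 px.
Subtracting 11 gaps of 12 leaves 1140 for 12 columns, so c = 95 px.
10-column span = 10·95 + 9·12 = 1058 px.
1058 − 1·40 = 1018; ÷2 gives d = 509 px.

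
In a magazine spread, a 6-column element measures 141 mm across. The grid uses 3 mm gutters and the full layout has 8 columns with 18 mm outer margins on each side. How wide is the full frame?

6c + 5·3 = 141 → 6c = 126 → c = 21 mm.
Adding margins, columns and gutters: 36 + 168 + 21 = 225 mm.

225 mm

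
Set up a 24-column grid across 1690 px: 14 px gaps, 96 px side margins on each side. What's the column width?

Take off 192 px of margins, leaving 1498 px.
24c + 23·14 = 1498 → 24c = 1176 → c = 49 px.

49 px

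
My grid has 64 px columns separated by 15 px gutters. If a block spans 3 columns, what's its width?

3 columns plus 2 gutters: 192 + 30 = 222 px.

222 px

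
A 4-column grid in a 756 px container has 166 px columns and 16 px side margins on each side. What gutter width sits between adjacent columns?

Content width = 756 − 2·16 = 724 px.
4 columns take 4·166 = 664 px; remaining 60 splits into 3 gutters.
g = 60 / 3 = 20 px.

20 px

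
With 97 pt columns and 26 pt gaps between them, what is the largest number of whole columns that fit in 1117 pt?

k columns need k·97 + (k−1)·26 = k·123 − 26.
k·123 − 26 ≤ 1117 → k ≤ 1143 / 123 ≈ 9.29, so k = 9.

9 columns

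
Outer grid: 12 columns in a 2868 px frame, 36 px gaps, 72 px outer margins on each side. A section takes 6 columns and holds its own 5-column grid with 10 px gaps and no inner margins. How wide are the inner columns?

Subtract both margins: 2868 − 2·72 = 2724 px.
12 columns + 11 gaps: 12c + 11·36 = 2724.
12c = 2724 − 396 = 2328, so c = 194 px.
6 columns plus 5 gaps: 1164 + 180 = 1344 px.
Subtracting 4 gaps of 10 leaves 1304 for 5 columns, so d = 260.8 px.

260.8 px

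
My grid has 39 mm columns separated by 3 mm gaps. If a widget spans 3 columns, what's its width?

Span of 3: 3·39 + 2·3 = 117 + 6 = 123 mm.

123 mm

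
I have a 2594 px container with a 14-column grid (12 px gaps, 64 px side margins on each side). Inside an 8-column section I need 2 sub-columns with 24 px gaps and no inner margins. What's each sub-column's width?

Subtract both margins: 2594 − 2·64 = 2466 px.
Subtracting 13 gaps of 12 leaves 2310 for 14 columns, so c = 165 px.
8 columns plus 7 gaps: 1320 + 84 = 1404 px.
2 columns + 1 gap: 2d + 1·24 = 1404.
2d = 1404 − 24 = 1380, so d = 690 px.

690 px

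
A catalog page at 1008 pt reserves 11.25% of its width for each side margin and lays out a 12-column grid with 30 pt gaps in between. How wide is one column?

37.6 pt

Each margin = 11.25% of 1008 = 113.4 pt; content = 1008 − 2·113.4 = 781.2 pt.
12 columns + 11 gaps: 12c + 11·30 = 781.2.
12c = 781.2 − 330 = 451.2, so c = 37.6 pt.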